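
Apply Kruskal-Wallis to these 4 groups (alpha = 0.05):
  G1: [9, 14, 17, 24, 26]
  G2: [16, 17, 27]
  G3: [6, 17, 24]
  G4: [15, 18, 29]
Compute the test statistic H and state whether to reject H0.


Step 1: Combine all N = 14 observations and assign midranks.
sorted (value, group, rank): (6,G3,1), (9,G1,2), (14,G1,3), (15,G4,4), (16,G2,5), (17,G1,7), (17,G2,7), (17,G3,7), (18,G4,9), (24,G1,10.5), (24,G3,10.5), (26,G1,12), (27,G2,13), (29,G4,14)
Step 2: Sum ranks within each group.
R_1 = 34.5 (n_1 = 5)
R_2 = 25 (n_2 = 3)
R_3 = 18.5 (n_3 = 3)
R_4 = 27 (n_4 = 3)
Step 3: H = 12/(N(N+1)) * sum(R_i^2/n_i) - 3(N+1)
     = 12/(14*15) * (34.5^2/5 + 25^2/3 + 18.5^2/3 + 27^2/3) - 3*15
     = 0.057143 * 803.467 - 45
     = 0.912381.
Step 4: Ties present; correction factor C = 1 - 30/(14^3 - 14) = 0.989011. Corrected H = 0.912381 / 0.989011 = 0.922519.
Step 5: Under H0, H ~ chi^2(3); p-value = 0.819990.
Step 6: alpha = 0.05. fail to reject H0.

H = 0.9225, df = 3, p = 0.819990, fail to reject H0.


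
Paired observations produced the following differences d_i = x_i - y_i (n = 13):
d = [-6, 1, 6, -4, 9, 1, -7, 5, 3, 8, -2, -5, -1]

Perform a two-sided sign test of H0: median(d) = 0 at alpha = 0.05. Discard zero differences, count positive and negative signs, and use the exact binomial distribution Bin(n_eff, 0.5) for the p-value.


Step 1: Discard zero differences. Original n = 13; n_eff = number of nonzero differences = 13.
Nonzero differences (with sign): -6, +1, +6, -4, +9, +1, -7, +5, +3, +8, -2, -5, -1
Step 2: Count signs: positive = 7, negative = 6.
Step 3: Under H0: P(positive) = 0.5, so the number of positives S ~ Bin(13, 0.5).
Step 4: Two-sided exact p-value = sum of Bin(13,0.5) probabilities at or below the observed probability = 1.000000.
Step 5: alpha = 0.05. fail to reject H0.

n_eff = 13, pos = 7, neg = 6, p = 1.000000, fail to reject H0.


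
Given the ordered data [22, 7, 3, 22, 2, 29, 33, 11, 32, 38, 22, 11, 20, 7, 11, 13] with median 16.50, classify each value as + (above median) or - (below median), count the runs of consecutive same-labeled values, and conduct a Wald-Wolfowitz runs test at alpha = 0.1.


Step 1: Compute median = 16.50; label A = above, B = below.
Labels in order: ABBABAABAAABABBB  (n_A = 8, n_B = 8)
Step 2: Count runs R = 10.
Step 3: Under H0 (random ordering), E[R] = 2*n_A*n_B/(n_A+n_B) + 1 = 2*8*8/16 + 1 = 9.0000.
        Var[R] = 2*n_A*n_B*(2*n_A*n_B - n_A - n_B) / ((n_A+n_B)^2 * (n_A+n_B-1)) = 14336/3840 = 3.7333.
        SD[R] = 1.9322.
Step 4: Continuity-corrected z = (R - 0.5 - E[R]) / SD[R] = (10 - 0.5 - 9.0000) / 1.9322 = 0.2588.
Step 5: Two-sided p-value via normal approximation = 2*(1 - Phi(|z|)) = 0.795809.
Step 6: alpha = 0.1. fail to reject H0.

R = 10, z = 0.2588, p = 0.795809, fail to reject H0.


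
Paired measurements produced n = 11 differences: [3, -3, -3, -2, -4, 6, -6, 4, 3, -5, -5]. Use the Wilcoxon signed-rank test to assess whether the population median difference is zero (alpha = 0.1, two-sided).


Step 1: Drop any zero differences (none here) and take |d_i|.
|d| = [3, 3, 3, 2, 4, 6, 6, 4, 3, 5, 5]
Step 2: Midrank |d_i| (ties get averaged ranks).
ranks: |3|->3.5, |3|->3.5, |3|->3.5, |2|->1, |4|->6.5, |6|->10.5, |6|->10.5, |4|->6.5, |3|->3.5, |5|->8.5, |5|->8.5
Step 3: Attach original signs; sum ranks with positive sign and with negative sign.
W+ = 3.5 + 10.5 + 6.5 + 3.5 = 24
W- = 3.5 + 3.5 + 1 + 6.5 + 10.5 + 8.5 + 8.5 = 42
(Check: W+ + W- = 66 should equal n(n+1)/2 = 66.)
Step 4: Test statistic W = min(W+, W-) = 24.
Step 5: Ties in |d|, so use the tie-corrected normal approximation.
        E[W] = n(n+1)/4 = 11*12/4 = 33.
        Tie groups: |d|=3 (t=4), |d|=4 (t=2), |d|=5 (t=2), |d|=6 (t=2); sum(t^3 - t) = 78.
        Var[W] = n(n+1)(2n+1)/24 - sum(t^3-t)/48 = 3036/24 - 78/48 = 124.875.
        z = (W - E[W]) / sqrt(Var[W]) = (24 - 33) / 11.1747 = -0.8054.
        Two-sided p = 2*Phi(z) = 0.420596.
Step 6: alpha = 0.1. fail to reject H0.

W+ = 24, W- = 42, W = min = 24, p = 0.420596, fail to reject H0.


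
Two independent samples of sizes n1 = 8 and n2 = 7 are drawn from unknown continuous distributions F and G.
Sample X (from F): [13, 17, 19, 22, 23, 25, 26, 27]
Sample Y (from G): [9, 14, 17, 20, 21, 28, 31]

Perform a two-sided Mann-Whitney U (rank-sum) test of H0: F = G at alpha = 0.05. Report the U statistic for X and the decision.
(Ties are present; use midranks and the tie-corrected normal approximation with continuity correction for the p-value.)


Step 1: Combine and sort all 15 observations; assign midranks.
sorted (value, group): (9,Y), (13,X), (14,Y), (17,X), (17,Y), (19,X), (20,Y), (21,Y), (22,X), (23,X), (25,X), (26,X), (27,X), (28,Y), (31,Y)
ranks: 9->1, 13->2, 14->3, 17->4.5, 17->4.5, 19->6, 20->7, 21->8, 22->9, 23->10, 25->11, 26->12, 27->13, 28->14, 31->15
Step 2: Rank sum for X: R1 = 2 + 4.5 + 6 + 9 + 10 + 11 + 12 + 13 = 67.5.
Step 3: U_X = R1 - n1(n1+1)/2 = 67.5 - 8*9/2 = 67.5 - 36 = 31.5.
       U_Y = n1*n2 - U_X = 56 - 31.5 = 24.5.
Step 4: Ties are present, so use the tie-corrected normal approximation (with continuity correction) for the p-value.
Step 5: p-value = 0.728221; compare to alpha = 0.05. fail to reject H0.

U_X = 31.5, p = 0.728221, fail to reject H0 at alpha = 0.05.


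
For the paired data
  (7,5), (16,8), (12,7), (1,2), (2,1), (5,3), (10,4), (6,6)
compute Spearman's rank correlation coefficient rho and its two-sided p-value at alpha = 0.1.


Step 1: Rank x and y separately (midranks; no ties here).
rank(x): 7->5, 16->8, 12->7, 1->1, 2->2, 5->3, 10->6, 6->4
rank(y): 5->5, 8->8, 7->7, 2->2, 1->1, 3->3, 4->4, 6->6
Step 2: d_i = R_x(i) - R_y(i); compute d_i^2.
  (5-5)^2=0, (8-8)^2=0, (7-7)^2=0, (1-2)^2=1, (2-1)^2=1, (3-3)^2=0, (6-4)^2=4, (4-6)^2=4
sum(d^2) = 10.
Step 3: rho = 1 - 6*10 / (8*(8^2 - 1)) = 1 - 60/504 = 0.880952.
Step 4: Under H0, t = rho * sqrt((n-2)/(1-rho^2)) = 4.5601 ~ t(6).
Step 5: Two-sided p-value from the t-distribution with 6 df = 0.003850.
Step 6: alpha = 0.1. reject H0.

rho = 0.8810, p = 0.003850, reject H0 at alpha = 0.1.


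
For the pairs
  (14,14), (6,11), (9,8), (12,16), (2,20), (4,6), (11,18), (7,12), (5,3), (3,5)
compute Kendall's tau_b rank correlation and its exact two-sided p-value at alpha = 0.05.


Step 1: Enumerate the 45 unordered pairs (i,j) with i<j and classify each by sign(x_j-x_i) * sign(y_j-y_i).
  (1,2):dx=-8,dy=-3->C; (1,3):dx=-5,dy=-6->C; (1,4):dx=-2,dy=+2->D; (1,5):dx=-12,dy=+6->D
  (1,6):dx=-10,dy=-8->C; (1,7):dx=-3,dy=+4->D; (1,8):dx=-7,dy=-2->C; (1,9):dx=-9,dy=-11->C
  (1,10):dx=-11,dy=-9->C; (2,3):dx=+3,dy=-3->D; (2,4):dx=+6,dy=+5->C; (2,5):dx=-4,dy=+9->D
  (2,6):dx=-2,dy=-5->C; (2,7):dx=+5,dy=+7->C; (2,8):dx=+1,dy=+1->C; (2,9):dx=-1,dy=-8->C
  (2,10):dx=-3,dy=-6->C; (3,4):dx=+3,dy=+8->C; (3,5):dx=-7,dy=+12->D; (3,6):dx=-5,dy=-2->C
  (3,7):dx=+2,dy=+10->C; (3,8):dx=-2,dy=+4->D; (3,9):dx=-4,dy=-5->C; (3,10):dx=-6,dy=-3->C
  (4,5):dx=-10,dy=+4->D; (4,6):dx=-8,dy=-10->C; (4,7):dx=-1,dy=+2->D; (4,8):dx=-5,dy=-4->C
  (4,9):dx=-7,dy=-13->C; (4,10):dx=-9,dy=-11->C; (5,6):dx=+2,dy=-14->D; (5,7):dx=+9,dy=-2->D
  (5,8):dx=+5,dy=-8->D; (5,9):dx=+3,dy=-17->D; (5,10):dx=+1,dy=-15->D; (6,7):dx=+7,dy=+12->C
  (6,8):dx=+3,dy=+6->C; (6,9):dx=+1,dy=-3->D; (6,10):dx=-1,dy=-1->C; (7,8):dx=-4,dy=-6->C
  (7,9):dx=-6,dy=-15->C; (7,10):dx=-8,dy=-13->C; (8,9):dx=-2,dy=-9->C; (8,10):dx=-4,dy=-7->C
  (9,10):dx=-2,dy=+2->D
Step 2: C = 29, D = 16, total pairs = 45.
Step 3: tau = (C - D)/(n(n-1)/2) = (29 - 16)/45 = 0.288889.
Step 4: Exact two-sided p-value (enumerate n! = 3628800 permutations of y under H0): p = 0.291248.
Step 5: alpha = 0.05. fail to reject H0.

tau_b = 0.2889 (C=29, D=16), p = 0.291248, fail to reject H0.


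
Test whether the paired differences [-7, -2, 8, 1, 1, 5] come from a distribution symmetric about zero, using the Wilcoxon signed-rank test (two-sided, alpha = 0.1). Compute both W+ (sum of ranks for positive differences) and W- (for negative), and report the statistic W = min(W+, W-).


Step 1: Drop any zero differences (none here) and take |d_i|.
|d| = [7, 2, 8, 1, 1, 5]
Step 2: Midrank |d_i| (ties get averaged ranks).
ranks: |7|->5, |2|->3, |8|->6, |1|->1.5, |1|->1.5, |5|->4
Step 3: Attach original signs; sum ranks with positive sign and with negative sign.
W+ = 6 + 1.5 + 1.5 + 4 = 13
W- = 5 + 3 = 8
(Check: W+ + W- = 21 should equal n(n+1)/2 = 21.)
Step 4: Test statistic W = min(W+, W-) = 8.
Step 5: Ties in |d|, so use the tie-corrected normal approximation.
        E[W] = n(n+1)/4 = 6*7/4 = 10.5.
        Tie groups: |d|=1 (t=2); sum(t^3 - t) = 6.
        Var[W] = n(n+1)(2n+1)/24 - sum(t^3-t)/48 = 546/24 - 6/48 = 22.625.
        z = (W - E[W]) / sqrt(Var[W]) = (8 - 10.5) / 4.7566 = -0.5256.
        Two-sided p = 2*Phi(z) = 0.599174.
Step 6: alpha = 0.1. fail to reject H0.

W+ = 13, W- = 8, W = min = 8, p = 0.599174, fail to reject H0.


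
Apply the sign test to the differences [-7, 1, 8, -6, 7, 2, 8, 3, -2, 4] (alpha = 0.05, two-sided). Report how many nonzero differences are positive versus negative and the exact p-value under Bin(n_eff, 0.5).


Step 1: Discard zero differences. Original n = 10; n_eff = number of nonzero differences = 10.
Nonzero differences (with sign): -7, +1, +8, -6, +7, +2, +8, +3, -2, +4
Step 2: Count signs: positive = 7, negative = 3.
Step 3: Under H0: P(positive) = 0.5, so the number of positives S ~ Bin(10, 0.5).
Step 4: Two-sided exact p-value = sum of Bin(10,0.5) probabilities at or below the observed probability = 0.343750.
Step 5: alpha = 0.05. fail to reject H0.

n_eff = 10, pos = 7, neg = 3, p = 0.343750, fail to reject H0.


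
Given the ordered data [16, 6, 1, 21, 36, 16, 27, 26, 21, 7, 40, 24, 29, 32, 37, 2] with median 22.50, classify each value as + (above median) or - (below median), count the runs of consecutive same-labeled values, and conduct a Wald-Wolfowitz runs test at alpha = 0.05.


Step 1: Compute median = 22.50; label A = above, B = below.
Labels in order: BBBBABAABBAAAAAB  (n_A = 8, n_B = 8)
Step 2: Count runs R = 7.
Step 3: Under H0 (random ordering), E[R] = 2*n_A*n_B/(n_A+n_B) + 1 = 2*8*8/16 + 1 = 9.0000.
        Var[R] = 2*n_A*n_B*(2*n_A*n_B - n_A - n_B) / ((n_A+n_B)^2 * (n_A+n_B-1)) = 14336/3840 = 3.7333.
        SD[R] = 1.9322.
Step 4: Continuity-corrected z = (R + 0.5 - E[R]) / SD[R] = (7 + 0.5 - 9.0000) / 1.9322 = -0.7763.
Step 5: Two-sided p-value via normal approximation = 2*(1 - Phi(|z|)) = 0.437558.
Step 6: alpha = 0.05. fail to reject H0.

R = 7, z = -0.7763, p = 0.437558, fail to reject H0.


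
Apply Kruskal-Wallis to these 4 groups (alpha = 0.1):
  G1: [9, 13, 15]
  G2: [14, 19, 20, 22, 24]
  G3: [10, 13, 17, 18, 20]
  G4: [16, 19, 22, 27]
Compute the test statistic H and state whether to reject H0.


Step 1: Combine all N = 17 observations and assign midranks.
sorted (value, group, rank): (9,G1,1), (10,G3,2), (13,G1,3.5), (13,G3,3.5), (14,G2,5), (15,G1,6), (16,G4,7), (17,G3,8), (18,G3,9), (19,G2,10.5), (19,G4,10.5), (20,G2,12.5), (20,G3,12.5), (22,G2,14.5), (22,G4,14.5), (24,G2,16), (27,G4,17)
Step 2: Sum ranks within each group.
R_1 = 10.5 (n_1 = 3)
R_2 = 58.5 (n_2 = 5)
R_3 = 35 (n_3 = 5)
R_4 = 49 (n_4 = 4)
Step 3: H = 12/(N(N+1)) * sum(R_i^2/n_i) - 3(N+1)
     = 12/(17*18) * (10.5^2/3 + 58.5^2/5 + 35^2/5 + 49^2/4) - 3*18
     = 0.039216 * 1566.45 - 54
     = 7.429412.
Step 4: Ties present; correction factor C = 1 - 24/(17^3 - 17) = 0.995098. Corrected H = 7.429412 / 0.995098 = 7.466010.
Step 5: Under H0, H ~ chi^2(3); p-value = 0.058438.
Step 6: alpha = 0.1. reject H0.

H = 7.4660, df = 3, p = 0.058438, reject H0.


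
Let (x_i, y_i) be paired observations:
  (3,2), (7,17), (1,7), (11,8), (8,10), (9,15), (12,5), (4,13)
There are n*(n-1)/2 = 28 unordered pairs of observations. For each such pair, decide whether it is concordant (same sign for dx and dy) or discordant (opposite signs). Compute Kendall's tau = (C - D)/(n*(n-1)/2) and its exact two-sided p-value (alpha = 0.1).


Step 1: Enumerate the 28 unordered pairs (i,j) with i<j and classify each by sign(x_j-x_i) * sign(y_j-y_i).
  (1,2):dx=+4,dy=+15->C; (1,3):dx=-2,dy=+5->D; (1,4):dx=+8,dy=+6->C; (1,5):dx=+5,dy=+8->C
  (1,6):dx=+6,dy=+13->C; (1,7):dx=+9,dy=+3->C; (1,8):dx=+1,dy=+11->C; (2,3):dx=-6,dy=-10->C
  (2,4):dx=+4,dy=-9->D; (2,5):dx=+1,dy=-7->D; (2,6):dx=+2,dy=-2->D; (2,7):dx=+5,dy=-12->D
  (2,8):dx=-3,dy=-4->C; (3,4):dx=+10,dy=+1->C; (3,5):dx=+7,dy=+3->C; (3,6):dx=+8,dy=+8->C
  (3,7):dx=+11,dy=-2->D; (3,8):dx=+3,dy=+6->C; (4,5):dx=-3,dy=+2->D; (4,6):dx=-2,dy=+7->D
  (4,7):dx=+1,dy=-3->D; (4,8):dx=-7,dy=+5->D; (5,6):dx=+1,dy=+5->C; (5,7):dx=+4,dy=-5->D
  (5,8):dx=-4,dy=+3->D; (6,7):dx=+3,dy=-10->D; (6,8):dx=-5,dy=-2->C; (7,8):dx=-8,dy=+8->D
Step 2: C = 14, D = 14, total pairs = 28.
Step 3: tau = (C - D)/(n(n-1)/2) = (14 - 14)/28 = 0.000000.
Step 4: Exact two-sided p-value (enumerate n! = 40320 permutations of y under H0): p = 1.000000.
Step 5: alpha = 0.1. fail to reject H0.

tau_b = 0.0000 (C=14, D=14), p = 1.000000, fail to reject H0.


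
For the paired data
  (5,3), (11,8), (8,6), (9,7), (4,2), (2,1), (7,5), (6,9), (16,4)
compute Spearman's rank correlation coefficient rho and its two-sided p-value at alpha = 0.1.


Step 1: Rank x and y separately (midranks; no ties here).
rank(x): 5->3, 11->8, 8->6, 9->7, 4->2, 2->1, 7->5, 6->4, 16->9
rank(y): 3->3, 8->8, 6->6, 7->7, 2->2, 1->1, 5->5, 9->9, 4->4
Step 2: d_i = R_x(i) - R_y(i); compute d_i^2.
  (3-3)^2=0, (8-8)^2=0, (6-6)^2=0, (7-7)^2=0, (2-2)^2=0, (1-1)^2=0, (5-5)^2=0, (4-9)^2=25, (9-4)^2=25
sum(d^2) = 50.
Step 3: rho = 1 - 6*50 / (9*(9^2 - 1)) = 1 - 300/720 = 0.583333.
Step 4: Under H0, t = rho * sqrt((n-2)/(1-rho^2)) = 1.9001 ~ t(7).
Step 5: Two-sided p-value from the t-distribution with 7 df = 0.099186.
Step 6: alpha = 0.1. reject H0.

rho = 0.5833, p = 0.099186, reject H0 at alpha = 0.1.


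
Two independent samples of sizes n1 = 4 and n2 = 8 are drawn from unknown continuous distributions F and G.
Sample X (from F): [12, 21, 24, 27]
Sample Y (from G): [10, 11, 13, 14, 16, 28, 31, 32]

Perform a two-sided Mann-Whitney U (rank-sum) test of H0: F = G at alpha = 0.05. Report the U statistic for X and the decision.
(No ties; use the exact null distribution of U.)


Step 1: Combine and sort all 12 observations; assign midranks.
sorted (value, group): (10,Y), (11,Y), (12,X), (13,Y), (14,Y), (16,Y), (21,X), (24,X), (27,X), (28,Y), (31,Y), (32,Y)
ranks: 10->1, 11->2, 12->3, 13->4, 14->5, 16->6, 21->7, 24->8, 27->9, 28->10, 31->11, 32->12
Step 2: Rank sum for X: R1 = 3 + 7 + 8 + 9 = 27.
Step 3: U_X = R1 - n1(n1+1)/2 = 27 - 4*5/2 = 27 - 10 = 17.
       U_Y = n1*n2 - U_X = 32 - 17 = 15.
Step 4: No ties, so the exact null distribution of U (based on enumerating the C(12,4) = 495 equally likely rank assignments) gives the two-sided p-value.
Step 5: p-value = 0.933333; compare to alpha = 0.05. fail to reject H0.

U_X = 17, p = 0.933333, fail to reject H0 at alpha = 0.05.


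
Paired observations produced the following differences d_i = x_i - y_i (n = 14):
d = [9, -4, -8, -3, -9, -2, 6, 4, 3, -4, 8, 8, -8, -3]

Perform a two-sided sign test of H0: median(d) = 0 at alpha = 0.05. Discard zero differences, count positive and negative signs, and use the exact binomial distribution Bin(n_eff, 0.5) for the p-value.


Step 1: Discard zero differences. Original n = 14; n_eff = number of nonzero differences = 14.
Nonzero differences (with sign): +9, -4, -8, -3, -9, -2, +6, +4, +3, -4, +8, +8, -8, -3
Step 2: Count signs: positive = 6, negative = 8.
Step 3: Under H0: P(positive) = 0.5, so the number of positives S ~ Bin(14, 0.5).
Step 4: Two-sided exact p-value = sum of Bin(14,0.5) probabilities at or below the observed probability = 0.790527.
Step 5: alpha = 0.05. fail to reject H0.

n_eff = 14, pos = 6, neg = 8, p = 0.790527, fail to reject H0.


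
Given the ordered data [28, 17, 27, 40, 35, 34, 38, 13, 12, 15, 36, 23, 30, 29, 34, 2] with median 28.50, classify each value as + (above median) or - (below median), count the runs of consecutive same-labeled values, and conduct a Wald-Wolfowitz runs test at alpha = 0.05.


Step 1: Compute median = 28.50; label A = above, B = below.
Labels in order: BBBAAAABBBABAAAB  (n_A = 8, n_B = 8)
Step 2: Count runs R = 7.
Step 3: Under H0 (random ordering), E[R] = 2*n_A*n_B/(n_A+n_B) + 1 = 2*8*8/16 + 1 = 9.0000.
        Var[R] = 2*n_A*n_B*(2*n_A*n_B - n_A - n_B) / ((n_A+n_B)^2 * (n_A+n_B-1)) = 14336/3840 = 3.7333.
        SD[R] = 1.9322.
Step 4: Continuity-corrected z = (R + 0.5 - E[R]) / SD[R] = (7 + 0.5 - 9.0000) / 1.9322 = -0.7763.
Step 5: Two-sided p-value via normal approximation = 2*(1 - Phi(|z|)) = 0.437558.
Step 6: alpha = 0.05. fail to reject H0.

R = 7, z = -0.7763, p = 0.437558, fail to reject H0.


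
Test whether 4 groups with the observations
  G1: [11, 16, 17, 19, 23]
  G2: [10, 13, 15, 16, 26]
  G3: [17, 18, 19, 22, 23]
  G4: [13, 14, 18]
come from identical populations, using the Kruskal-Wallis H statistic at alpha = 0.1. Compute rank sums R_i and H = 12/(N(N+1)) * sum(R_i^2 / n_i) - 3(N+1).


Step 1: Combine all N = 18 observations and assign midranks.
sorted (value, group, rank): (10,G2,1), (11,G1,2), (13,G2,3.5), (13,G4,3.5), (14,G4,5), (15,G2,6), (16,G1,7.5), (16,G2,7.5), (17,G1,9.5), (17,G3,9.5), (18,G3,11.5), (18,G4,11.5), (19,G1,13.5), (19,G3,13.5), (22,G3,15), (23,G1,16.5), (23,G3,16.5), (26,G2,18)
Step 2: Sum ranks within each group.
R_1 = 49 (n_1 = 5)
R_2 = 36 (n_2 = 5)
R_3 = 66 (n_3 = 5)
R_4 = 20 (n_4 = 3)
Step 3: H = 12/(N(N+1)) * sum(R_i^2/n_i) - 3(N+1)
     = 12/(18*19) * (49^2/5 + 36^2/5 + 66^2/5 + 20^2/3) - 3*19
     = 0.035088 * 1743.93 - 57
     = 4.190643.
Step 4: Ties present; correction factor C = 1 - 36/(18^3 - 18) = 0.993808. Corrected H = 4.190643 / 0.993808 = 4.216753.
Step 5: Under H0, H ~ chi^2(3); p-value = 0.238990.
Step 6: alpha = 0.1. fail to reject H0.

H = 4.2168, df = 3, p = 0.238990, fail to reject H0.


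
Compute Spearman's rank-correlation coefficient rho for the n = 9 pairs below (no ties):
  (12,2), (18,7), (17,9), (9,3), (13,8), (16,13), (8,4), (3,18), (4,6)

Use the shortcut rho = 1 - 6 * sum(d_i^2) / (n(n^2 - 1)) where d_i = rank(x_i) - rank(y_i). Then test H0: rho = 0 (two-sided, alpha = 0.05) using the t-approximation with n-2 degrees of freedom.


Step 1: Rank x and y separately (midranks; no ties here).
rank(x): 12->5, 18->9, 17->8, 9->4, 13->6, 16->7, 8->3, 3->1, 4->2
rank(y): 2->1, 7->5, 9->7, 3->2, 8->6, 13->8, 4->3, 18->9, 6->4
Step 2: d_i = R_x(i) - R_y(i); compute d_i^2.
  (5-1)^2=16, (9-5)^2=16, (8-7)^2=1, (4-2)^2=4, (6-6)^2=0, (7-8)^2=1, (3-3)^2=0, (1-9)^2=64, (2-4)^2=4
sum(d^2) = 106.
Step 3: rho = 1 - 6*106 / (9*(9^2 - 1)) = 1 - 636/720 = 0.116667.
Step 4: Under H0, t = rho * sqrt((n-2)/(1-rho^2)) = 0.3108 ~ t(7).
Step 5: Two-sided p-value from the t-distribution with 7 df = 0.765008.
Step 6: alpha = 0.05. fail to reject H0.

rho = 0.1167, p = 0.765008, fail to reject H0 at alpha = 0.05.


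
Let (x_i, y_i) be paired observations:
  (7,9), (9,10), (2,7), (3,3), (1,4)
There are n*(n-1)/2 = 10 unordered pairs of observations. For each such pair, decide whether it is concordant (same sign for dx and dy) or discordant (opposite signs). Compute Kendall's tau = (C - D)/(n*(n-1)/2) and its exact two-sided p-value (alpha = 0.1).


Step 1: Enumerate the 10 unordered pairs (i,j) with i<j and classify each by sign(x_j-x_i) * sign(y_j-y_i).
  (1,2):dx=+2,dy=+1->C; (1,3):dx=-5,dy=-2->C; (1,4):dx=-4,dy=-6->C; (1,5):dx=-6,dy=-5->C
  (2,3):dx=-7,dy=-3->C; (2,4):dx=-6,dy=-7->C; (2,5):dx=-8,dy=-6->C; (3,4):dx=+1,dy=-4->D
  (3,5):dx=-1,dy=-3->C; (4,5):dx=-2,dy=+1->D
Step 2: C = 8, D = 2, total pairs = 10.
Step 3: tau = (C - D)/(n(n-1)/2) = (8 - 2)/10 = 0.600000.
Step 4: Exact two-sided p-value (enumerate n! = 120 permutations of y under H0): p = 0.233333.
Step 5: alpha = 0.1. fail to reject H0.

tau_b = 0.6000 (C=8, D=2), p = 0.233333, fail to reject H0.


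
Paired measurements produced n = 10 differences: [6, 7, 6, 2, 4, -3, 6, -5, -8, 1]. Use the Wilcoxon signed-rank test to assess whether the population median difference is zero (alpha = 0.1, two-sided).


Step 1: Drop any zero differences (none here) and take |d_i|.
|d| = [6, 7, 6, 2, 4, 3, 6, 5, 8, 1]
Step 2: Midrank |d_i| (ties get averaged ranks).
ranks: |6|->7, |7|->9, |6|->7, |2|->2, |4|->4, |3|->3, |6|->7, |5|->5, |8|->10, |1|->1
Step 3: Attach original signs; sum ranks with positive sign and with negative sign.
W+ = 7 + 9 + 7 + 2 + 4 + 7 + 1 = 37
W- = 3 + 5 + 10 = 18
(Check: W+ + W- = 55 should equal n(n+1)/2 = 55.)
Step 4: Test statistic W = min(W+, W-) = 18.
Step 5: Ties in |d|, so use the tie-corrected normal approximation.
        E[W] = n(n+1)/4 = 10*11/4 = 27.5.
        Tie groups: |d|=6 (t=3); sum(t^3 - t) = 24.
        Var[W] = n(n+1)(2n+1)/24 - sum(t^3-t)/48 = 2310/24 - 24/48 = 95.75.
        z = (W - E[W]) / sqrt(Var[W]) = (18 - 27.5) / 9.7852 = -0.9709.
        Two-sided p = 2*Phi(z) = 0.331621.
Step 6: alpha = 0.1. fail to reject H0.

W+ = 37, W- = 18, W = min = 18, p = 0.331621, fail to reject H0.


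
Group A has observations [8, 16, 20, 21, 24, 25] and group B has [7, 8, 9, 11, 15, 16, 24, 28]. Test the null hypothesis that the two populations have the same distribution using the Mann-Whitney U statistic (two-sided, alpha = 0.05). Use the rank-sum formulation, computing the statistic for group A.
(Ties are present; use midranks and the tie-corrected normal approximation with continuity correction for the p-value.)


Step 1: Combine and sort all 14 observations; assign midranks.
sorted (value, group): (7,Y), (8,X), (8,Y), (9,Y), (11,Y), (15,Y), (16,X), (16,Y), (20,X), (21,X), (24,X), (24,Y), (25,X), (28,Y)
ranks: 7->1, 8->2.5, 8->2.5, 9->4, 11->5, 15->6, 16->7.5, 16->7.5, 20->9, 21->10, 24->11.5, 24->11.5, 25->13, 28->14
Step 2: Rank sum for X: R1 = 2.5 + 7.5 + 9 + 10 + 11.5 + 13 = 53.5.
Step 3: U_X = R1 - n1(n1+1)/2 = 53.5 - 6*7/2 = 53.5 - 21 = 32.5.
       U_Y = n1*n2 - U_X = 48 - 32.5 = 15.5.
Step 4: Ties are present, so use the tie-corrected normal approximation (with continuity correction) for the p-value.
Step 5: p-value = 0.300101; compare to alpha = 0.05. fail to reject H0.

U_X = 32.5, p = 0.300101, fail to reject H0 at alpha = 0.05.


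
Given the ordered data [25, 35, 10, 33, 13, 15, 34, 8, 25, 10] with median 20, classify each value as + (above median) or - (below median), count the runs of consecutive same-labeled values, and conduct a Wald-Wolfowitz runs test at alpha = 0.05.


Step 1: Compute median = 20; label A = above, B = below.
Labels in order: AABABBABAB  (n_A = 5, n_B = 5)
Step 2: Count runs R = 8.
Step 3: Under H0 (random ordering), E[R] = 2*n_A*n_B/(n_A+n_B) + 1 = 2*5*5/10 + 1 = 6.0000.
        Var[R] = 2*n_A*n_B*(2*n_A*n_B - n_A - n_B) / ((n_A+n_B)^2 * (n_A+n_B-1)) = 2000/900 = 2.2222.
        SD[R] = 1.4907.
Step 4: Continuity-corrected z = (R - 0.5 - E[R]) / SD[R] = (8 - 0.5 - 6.0000) / 1.4907 = 1.0062.
Step 5: Two-sided p-value via normal approximation = 2*(1 - Phi(|z|)) = 0.314305.
Step 6: alpha = 0.05. fail to reject H0.

R = 8, z = 1.0062, p = 0.314305, fail to reject H0.


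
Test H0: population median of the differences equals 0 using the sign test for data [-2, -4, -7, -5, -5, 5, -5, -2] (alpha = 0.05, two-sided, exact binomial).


Step 1: Discard zero differences. Original n = 8; n_eff = number of nonzero differences = 8.
Nonzero differences (with sign): -2, -4, -7, -5, -5, +5, -5, -2
Step 2: Count signs: positive = 1, negative = 7.
Step 3: Under H0: P(positive) = 0.5, so the number of positives S ~ Bin(8, 0.5).
Step 4: Two-sided exact p-value = sum of Bin(8,0.5) probabilities at or below the observed probability = 0.070312.
Step 5: alpha = 0.05. fail to reject H0.

n_eff = 8, pos = 1, neg = 7, p = 0.070312, fail to reject H0.


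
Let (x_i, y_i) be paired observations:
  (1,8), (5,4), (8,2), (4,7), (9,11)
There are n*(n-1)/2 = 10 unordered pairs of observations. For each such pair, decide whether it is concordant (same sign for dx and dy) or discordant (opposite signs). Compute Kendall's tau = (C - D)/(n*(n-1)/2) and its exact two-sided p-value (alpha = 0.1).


Step 1: Enumerate the 10 unordered pairs (i,j) with i<j and classify each by sign(x_j-x_i) * sign(y_j-y_i).
  (1,2):dx=+4,dy=-4->D; (1,3):dx=+7,dy=-6->D; (1,4):dx=+3,dy=-1->D; (1,5):dx=+8,dy=+3->C
  (2,3):dx=+3,dy=-2->D; (2,4):dx=-1,dy=+3->D; (2,5):dx=+4,dy=+7->C; (3,4):dx=-4,dy=+5->D
  (3,5):dx=+1,dy=+9->C; (4,5):dx=+5,dy=+4->C
Step 2: C = 4, D = 6, total pairs = 10.
Step 3: tau = (C - D)/(n(n-1)/2) = (4 - 6)/10 = -0.200000.
Step 4: Exact two-sided p-value (enumerate n! = 120 permutations of y under H0): p = 0.816667.
Step 5: alpha = 0.1. fail to reject H0.

tau_b = -0.2000 (C=4, D=6), p = 0.816667, fail to reject H0.


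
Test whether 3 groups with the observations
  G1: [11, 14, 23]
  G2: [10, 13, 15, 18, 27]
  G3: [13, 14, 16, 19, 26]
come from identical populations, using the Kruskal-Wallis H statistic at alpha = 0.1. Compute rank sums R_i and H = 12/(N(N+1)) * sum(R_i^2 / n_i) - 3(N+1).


Step 1: Combine all N = 13 observations and assign midranks.
sorted (value, group, rank): (10,G2,1), (11,G1,2), (13,G2,3.5), (13,G3,3.5), (14,G1,5.5), (14,G3,5.5), (15,G2,7), (16,G3,8), (18,G2,9), (19,G3,10), (23,G1,11), (26,G3,12), (27,G2,13)
Step 2: Sum ranks within each group.
R_1 = 18.5 (n_1 = 3)
R_2 = 33.5 (n_2 = 5)
R_3 = 39 (n_3 = 5)
Step 3: H = 12/(N(N+1)) * sum(R_i^2/n_i) - 3(N+1)
     = 12/(13*14) * (18.5^2/3 + 33.5^2/5 + 39^2/5) - 3*14
     = 0.065934 * 642.733 - 42
     = 0.378022.
Step 4: Ties present; correction factor C = 1 - 12/(13^3 - 13) = 0.994505. Corrected H = 0.378022 / 0.994505 = 0.380110.
Step 5: Under H0, H ~ chi^2(2); p-value = 0.826913.
Step 6: alpha = 0.1. fail to reject H0.

H = 0.3801, df = 2, p = 0.826913, fail to reject H0.


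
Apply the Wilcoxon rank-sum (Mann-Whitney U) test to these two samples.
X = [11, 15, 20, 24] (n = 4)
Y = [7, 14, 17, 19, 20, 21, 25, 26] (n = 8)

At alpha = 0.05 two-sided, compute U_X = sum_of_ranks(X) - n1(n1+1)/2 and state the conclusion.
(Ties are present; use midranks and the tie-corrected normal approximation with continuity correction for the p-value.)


Step 1: Combine and sort all 12 observations; assign midranks.
sorted (value, group): (7,Y), (11,X), (14,Y), (15,X), (17,Y), (19,Y), (20,X), (20,Y), (21,Y), (24,X), (25,Y), (26,Y)
ranks: 7->1, 11->2, 14->3, 15->4, 17->5, 19->6, 20->7.5, 20->7.5, 21->9, 24->10, 25->11, 26->12
Step 2: Rank sum for X: R1 = 2 + 4 + 7.5 + 10 = 23.5.
Step 3: U_X = R1 - n1(n1+1)/2 = 23.5 - 4*5/2 = 23.5 - 10 = 13.5.
       U_Y = n1*n2 - U_X = 32 - 13.5 = 18.5.
Step 4: Ties are present, so use the tie-corrected normal approximation (with continuity correction) for the p-value.
Step 5: p-value = 0.733647; compare to alpha = 0.05. fail to reject H0.

U_X = 13.5, p = 0.733647, fail to reject H0 at alpha = 0.05.


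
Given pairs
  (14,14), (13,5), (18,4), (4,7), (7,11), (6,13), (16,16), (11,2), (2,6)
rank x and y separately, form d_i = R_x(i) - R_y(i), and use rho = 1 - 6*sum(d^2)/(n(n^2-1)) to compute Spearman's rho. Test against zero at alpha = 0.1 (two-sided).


Step 1: Rank x and y separately (midranks; no ties here).
rank(x): 14->7, 13->6, 18->9, 4->2, 7->4, 6->3, 16->8, 11->5, 2->1
rank(y): 14->8, 5->3, 4->2, 7->5, 11->6, 13->7, 16->9, 2->1, 6->4
Step 2: d_i = R_x(i) - R_y(i); compute d_i^2.
  (7-8)^2=1, (6-3)^2=9, (9-2)^2=49, (2-5)^2=9, (4-6)^2=4, (3-7)^2=16, (8-9)^2=1, (5-1)^2=16, (1-4)^2=9
sum(d^2) = 114.
Step 3: rho = 1 - 6*114 / (9*(9^2 - 1)) = 1 - 684/720 = 0.050000.
Step 4: Under H0, t = rho * sqrt((n-2)/(1-rho^2)) = 0.1325 ~ t(7).
Step 5: Two-sided p-value from the t-distribution with 7 df = 0.898353.
Step 6: alpha = 0.1. fail to reject H0.

rho = 0.0500, p = 0.898353, fail to reject H0 at alpha = 0.1.


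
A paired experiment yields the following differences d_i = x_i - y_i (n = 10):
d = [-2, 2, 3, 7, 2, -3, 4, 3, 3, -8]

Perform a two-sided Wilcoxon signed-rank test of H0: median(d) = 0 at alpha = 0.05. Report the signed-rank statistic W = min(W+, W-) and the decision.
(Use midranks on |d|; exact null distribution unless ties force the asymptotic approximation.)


Step 1: Drop any zero differences (none here) and take |d_i|.
|d| = [2, 2, 3, 7, 2, 3, 4, 3, 3, 8]
Step 2: Midrank |d_i| (ties get averaged ranks).
ranks: |2|->2, |2|->2, |3|->5.5, |7|->9, |2|->2, |3|->5.5, |4|->8, |3|->5.5, |3|->5.5, |8|->10
Step 3: Attach original signs; sum ranks with positive sign and with negative sign.
W+ = 2 + 5.5 + 9 + 2 + 8 + 5.5 + 5.5 = 37.5
W- = 2 + 5.5 + 10 = 17.5
(Check: W+ + W- = 55 should equal n(n+1)/2 = 55.)
Step 4: Test statistic W = min(W+, W-) = 17.5.
Step 5: Ties in |d|, so use the tie-corrected normal approximation.
        E[W] = n(n+1)/4 = 10*11/4 = 27.5.
        Tie groups: |d|=2 (t=3), |d|=3 (t=4); sum(t^3 - t) = 84.
        Var[W] = n(n+1)(2n+1)/24 - sum(t^3-t)/48 = 2310/24 - 84/48 = 94.5.
        z = (W - E[W]) / sqrt(Var[W]) = (17.5 - 27.5) / 9.7211 = -1.0287.
        Two-sided p = 2*Phi(z) = 0.303626.
Step 6: alpha = 0.05. fail to reject H0.

W+ = 37.5, W- = 17.5, W = min = 17.5, p = 0.303626, fail to reject H0.


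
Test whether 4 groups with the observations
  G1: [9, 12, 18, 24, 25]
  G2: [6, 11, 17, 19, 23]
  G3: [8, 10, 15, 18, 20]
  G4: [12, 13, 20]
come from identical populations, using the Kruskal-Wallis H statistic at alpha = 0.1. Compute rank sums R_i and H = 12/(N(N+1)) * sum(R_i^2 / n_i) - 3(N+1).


Step 1: Combine all N = 18 observations and assign midranks.
sorted (value, group, rank): (6,G2,1), (8,G3,2), (9,G1,3), (10,G3,4), (11,G2,5), (12,G1,6.5), (12,G4,6.5), (13,G4,8), (15,G3,9), (17,G2,10), (18,G1,11.5), (18,G3,11.5), (19,G2,13), (20,G3,14.5), (20,G4,14.5), (23,G2,16), (24,G1,17), (25,G1,18)
Step 2: Sum ranks within each group.
R_1 = 56 (n_1 = 5)
R_2 = 45 (n_2 = 5)
R_3 = 41 (n_3 = 5)
R_4 = 29 (n_4 = 3)
Step 3: H = 12/(N(N+1)) * sum(R_i^2/n_i) - 3(N+1)
     = 12/(18*19) * (56^2/5 + 45^2/5 + 41^2/5 + 29^2/3) - 3*19
     = 0.035088 * 1648.73 - 57
     = 0.850292.
Step 4: Ties present; correction factor C = 1 - 18/(18^3 - 18) = 0.996904. Corrected H = 0.850292 / 0.996904 = 0.852933.
Step 5: Under H0, H ~ chi^2(3); p-value = 0.836769.
Step 6: alpha = 0.1. fail to reject H0.

H = 0.8529, df = 3, p = 0.836769, fail to reject H0.


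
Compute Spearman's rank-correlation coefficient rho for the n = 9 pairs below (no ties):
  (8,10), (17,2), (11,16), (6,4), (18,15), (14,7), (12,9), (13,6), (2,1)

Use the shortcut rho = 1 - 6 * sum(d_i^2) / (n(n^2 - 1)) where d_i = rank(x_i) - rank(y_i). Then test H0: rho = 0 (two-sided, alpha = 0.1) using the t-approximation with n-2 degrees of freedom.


Step 1: Rank x and y separately (midranks; no ties here).
rank(x): 8->3, 17->8, 11->4, 6->2, 18->9, 14->7, 12->5, 13->6, 2->1
rank(y): 10->7, 2->2, 16->9, 4->3, 15->8, 7->5, 9->6, 6->4, 1->1
Step 2: d_i = R_x(i) - R_y(i); compute d_i^2.
  (3-7)^2=16, (8-2)^2=36, (4-9)^2=25, (2-3)^2=1, (9-8)^2=1, (7-5)^2=4, (5-6)^2=1, (6-4)^2=4, (1-1)^2=0
sum(d^2) = 88.
Step 3: rho = 1 - 6*88 / (9*(9^2 - 1)) = 1 - 528/720 = 0.266667.
Step 4: Under H0, t = rho * sqrt((n-2)/(1-rho^2)) = 0.7320 ~ t(7).
Step 5: Two-sided p-value from the t-distribution with 7 df = 0.487922.
Step 6: alpha = 0.1. fail to reject H0.

rho = 0.2667, p = 0.487922, fail to reject H0 at alpha = 0.1.


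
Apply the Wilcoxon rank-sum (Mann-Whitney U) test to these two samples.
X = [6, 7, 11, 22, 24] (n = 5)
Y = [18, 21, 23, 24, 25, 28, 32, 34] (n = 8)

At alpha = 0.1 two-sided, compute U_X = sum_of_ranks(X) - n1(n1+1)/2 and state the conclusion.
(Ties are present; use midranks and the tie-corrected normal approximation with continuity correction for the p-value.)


Step 1: Combine and sort all 13 observations; assign midranks.
sorted (value, group): (6,X), (7,X), (11,X), (18,Y), (21,Y), (22,X), (23,Y), (24,X), (24,Y), (25,Y), (28,Y), (32,Y), (34,Y)
ranks: 6->1, 7->2, 11->3, 18->4, 21->5, 22->6, 23->7, 24->8.5, 24->8.5, 25->10, 28->11, 32->12, 34->13
Step 2: Rank sum for X: R1 = 1 + 2 + 3 + 6 + 8.5 = 20.5.
Step 3: U_X = R1 - n1(n1+1)/2 = 20.5 - 5*6/2 = 20.5 - 15 = 5.5.
       U_Y = n1*n2 - U_X = 40 - 5.5 = 34.5.
Step 4: Ties are present, so use the tie-corrected normal approximation (with continuity correction) for the p-value.
Step 5: p-value = 0.040149; compare to alpha = 0.1. reject H0.

U_X = 5.5, p = 0.040149, reject H0 at alpha = 0.1.


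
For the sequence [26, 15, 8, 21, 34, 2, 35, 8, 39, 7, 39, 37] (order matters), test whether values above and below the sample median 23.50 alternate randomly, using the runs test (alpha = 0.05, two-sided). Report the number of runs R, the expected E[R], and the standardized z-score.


Step 1: Compute median = 23.50; label A = above, B = below.
Labels in order: ABBBABABABAA  (n_A = 6, n_B = 6)
Step 2: Count runs R = 9.
Step 3: Under H0 (random ordering), E[R] = 2*n_A*n_B/(n_A+n_B) + 1 = 2*6*6/12 + 1 = 7.0000.
        Var[R] = 2*n_A*n_B*(2*n_A*n_B - n_A - n_B) / ((n_A+n_B)^2 * (n_A+n_B-1)) = 4320/1584 = 2.7273.
        SD[R] = 1.6514.
Step 4: Continuity-corrected z = (R - 0.5 - E[R]) / SD[R] = (9 - 0.5 - 7.0000) / 1.6514 = 0.9083.
Step 5: Two-sided p-value via normal approximation = 2*(1 - Phi(|z|)) = 0.363722.
Step 6: alpha = 0.05. fail to reject H0.

R = 9, z = 0.9083, p = 0.363722, fail to reject H0.


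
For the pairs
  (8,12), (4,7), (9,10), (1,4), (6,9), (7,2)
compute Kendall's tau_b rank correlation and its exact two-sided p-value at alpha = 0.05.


Step 1: Enumerate the 15 unordered pairs (i,j) with i<j and classify each by sign(x_j-x_i) * sign(y_j-y_i).
  (1,2):dx=-4,dy=-5->C; (1,3):dx=+1,dy=-2->D; (1,4):dx=-7,dy=-8->C; (1,5):dx=-2,dy=-3->C
  (1,6):dx=-1,dy=-10->C; (2,3):dx=+5,dy=+3->C; (2,4):dx=-3,dy=-3->C; (2,5):dx=+2,dy=+2->C
  (2,6):dx=+3,dy=-5->D; (3,4):dx=-8,dy=-6->C; (3,5):dx=-3,dy=-1->C; (3,6):dx=-2,dy=-8->C
  (4,5):dx=+5,dy=+5->C; (4,6):dx=+6,dy=-2->D; (5,6):dx=+1,dy=-7->D
Step 2: C = 11, D = 4, total pairs = 15.
Step 3: tau = (C - D)/(n(n-1)/2) = (11 - 4)/15 = 0.466667.
Step 4: Exact two-sided p-value (enumerate n! = 720 permutations of y under H0): p = 0.272222.
Step 5: alpha = 0.05. fail to reject H0.

tau_b = 0.4667 (C=11, D=4), p = 0.272222, fail to reject H0.


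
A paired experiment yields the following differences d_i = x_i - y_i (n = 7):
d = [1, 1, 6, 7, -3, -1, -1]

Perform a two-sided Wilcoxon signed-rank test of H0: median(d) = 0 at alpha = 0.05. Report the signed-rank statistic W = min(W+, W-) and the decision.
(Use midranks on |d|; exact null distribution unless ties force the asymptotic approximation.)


Step 1: Drop any zero differences (none here) and take |d_i|.
|d| = [1, 1, 6, 7, 3, 1, 1]
Step 2: Midrank |d_i| (ties get averaged ranks).
ranks: |1|->2.5, |1|->2.5, |6|->6, |7|->7, |3|->5, |1|->2.5, |1|->2.5
Step 3: Attach original signs; sum ranks with positive sign and with negative sign.
W+ = 2.5 + 2.5 + 6 + 7 = 18
W- = 5 + 2.5 + 2.5 = 10
(Check: W+ + W- = 28 should equal n(n+1)/2 = 28.)
Step 4: Test statistic W = min(W+, W-) = 10.
Step 5: Ties in |d|, so use the tie-corrected normal approximation.
        E[W] = n(n+1)/4 = 7*8/4 = 14.
        Tie groups: |d|=1 (t=4); sum(t^3 - t) = 60.
        Var[W] = n(n+1)(2n+1)/24 - sum(t^3-t)/48 = 840/24 - 60/48 = 33.75.
        z = (W - E[W]) / sqrt(Var[W]) = (10 - 14) / 5.8095 = -0.6885.
        Two-sided p = 2*Phi(z) = 0.491119.
Step 6: alpha = 0.05. fail to reject H0.

W+ = 18, W- = 10, W = min = 10, p = 0.491119, fail to reject H0.


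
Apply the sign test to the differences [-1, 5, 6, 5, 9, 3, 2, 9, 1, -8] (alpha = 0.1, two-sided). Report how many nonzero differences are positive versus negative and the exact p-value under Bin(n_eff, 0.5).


Step 1: Discard zero differences. Original n = 10; n_eff = number of nonzero differences = 10.
Nonzero differences (with sign): -1, +5, +6, +5, +9, +3, +2, +9, +1, -8
Step 2: Count signs: positive = 8, negative = 2.
Step 3: Under H0: P(positive) = 0.5, so the number of positives S ~ Bin(10, 0.5).
Step 4: Two-sided exact p-value = sum of Bin(10,0.5) probabilities at or below the observed probability = 0.109375.
Step 5: alpha = 0.1. fail to reject H0.

n_eff = 10, pos = 8, neg = 2, p = 0.109375, fail to reject H0.


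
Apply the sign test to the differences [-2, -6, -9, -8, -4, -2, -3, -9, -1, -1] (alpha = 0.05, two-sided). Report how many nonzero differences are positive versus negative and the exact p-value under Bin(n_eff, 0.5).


Step 1: Discard zero differences. Original n = 10; n_eff = number of nonzero differences = 10.
Nonzero differences (with sign): -2, -6, -9, -8, -4, -2, -3, -9, -1, -1
Step 2: Count signs: positive = 0, negative = 10.
Step 3: Under H0: P(positive) = 0.5, so the number of positives S ~ Bin(10, 0.5).
Step 4: Two-sided exact p-value = sum of Bin(10,0.5) probabilities at or below the observed probability = 0.001953.
Step 5: alpha = 0.05. reject H0.

n_eff = 10, pos = 0, neg = 10, p = 0.001953, reject H0.


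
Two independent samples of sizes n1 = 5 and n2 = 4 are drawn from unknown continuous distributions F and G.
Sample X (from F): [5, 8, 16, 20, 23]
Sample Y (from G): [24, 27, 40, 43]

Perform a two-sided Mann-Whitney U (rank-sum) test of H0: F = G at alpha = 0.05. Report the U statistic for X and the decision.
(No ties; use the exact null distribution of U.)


Step 1: Combine and sort all 9 observations; assign midranks.
sorted (value, group): (5,X), (8,X), (16,X), (20,X), (23,X), (24,Y), (27,Y), (40,Y), (43,Y)
ranks: 5->1, 8->2, 16->3, 20->4, 23->5, 24->6, 27->7, 40->8, 43->9
Step 2: Rank sum for X: R1 = 1 + 2 + 3 + 4 + 5 = 15.
Step 3: U_X = R1 - n1(n1+1)/2 = 15 - 5*6/2 = 15 - 15 = 0.
       U_Y = n1*n2 - U_X = 20 - 0 = 20.
Step 4: No ties, so the exact null distribution of U (based on enumerating the C(9,5) = 126 equally likely rank assignments) gives the two-sided p-value.
Step 5: p-value = 0.015873; compare to alpha = 0.05. reject H0.

U_X = 0, p = 0.015873, reject H0 at alpha = 0.05.


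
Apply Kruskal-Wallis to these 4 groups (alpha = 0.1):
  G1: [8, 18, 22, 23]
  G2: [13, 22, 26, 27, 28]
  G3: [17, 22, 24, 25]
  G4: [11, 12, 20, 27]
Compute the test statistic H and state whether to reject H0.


Step 1: Combine all N = 17 observations and assign midranks.
sorted (value, group, rank): (8,G1,1), (11,G4,2), (12,G4,3), (13,G2,4), (17,G3,5), (18,G1,6), (20,G4,7), (22,G1,9), (22,G2,9), (22,G3,9), (23,G1,11), (24,G3,12), (25,G3,13), (26,G2,14), (27,G2,15.5), (27,G4,15.5), (28,G2,17)
Step 2: Sum ranks within each group.
R_1 = 27 (n_1 = 4)
R_2 = 59.5 (n_2 = 5)
R_3 = 39 (n_3 = 4)
R_4 = 27.5 (n_4 = 4)
Step 3: H = 12/(N(N+1)) * sum(R_i^2/n_i) - 3(N+1)
     = 12/(17*18) * (27^2/4 + 59.5^2/5 + 39^2/4 + 27.5^2/4) - 3*18
     = 0.039216 * 1459.61 - 54
     = 3.239706.
Step 4: Ties present; correction factor C = 1 - 30/(17^3 - 17) = 0.993873. Corrected H = 3.239706 / 0.993873 = 3.259679.
Step 5: Under H0, H ~ chi^2(3); p-value = 0.353294.
Step 6: alpha = 0.1. fail to reject H0.

H = 3.2597, df = 3, p = 0.353294, fail to reject H0.


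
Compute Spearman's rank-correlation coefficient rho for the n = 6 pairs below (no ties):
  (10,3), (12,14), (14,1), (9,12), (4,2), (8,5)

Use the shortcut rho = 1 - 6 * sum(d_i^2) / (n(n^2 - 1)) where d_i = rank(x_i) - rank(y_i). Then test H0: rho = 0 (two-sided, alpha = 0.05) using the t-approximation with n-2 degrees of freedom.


Step 1: Rank x and y separately (midranks; no ties here).
rank(x): 10->4, 12->5, 14->6, 9->3, 4->1, 8->2
rank(y): 3->3, 14->6, 1->1, 12->5, 2->2, 5->4
Step 2: d_i = R_x(i) - R_y(i); compute d_i^2.
  (4-3)^2=1, (5-6)^2=1, (6-1)^2=25, (3-5)^2=4, (1-2)^2=1, (2-4)^2=4
sum(d^2) = 36.
Step 3: rho = 1 - 6*36 / (6*(6^2 - 1)) = 1 - 216/210 = -0.028571.
Step 4: Under H0, t = rho * sqrt((n-2)/(1-rho^2)) = -0.0572 ~ t(4).
Step 5: Two-sided p-value from the t-distribution with 4 df = 0.957155.
Step 6: alpha = 0.05. fail to reject H0.

rho = -0.0286, p = 0.957155, fail to reject H0 at alpha = 0.05.


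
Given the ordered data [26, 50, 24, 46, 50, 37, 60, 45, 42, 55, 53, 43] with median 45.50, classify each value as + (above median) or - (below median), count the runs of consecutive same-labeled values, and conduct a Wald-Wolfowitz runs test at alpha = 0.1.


Step 1: Compute median = 45.50; label A = above, B = below.
Labels in order: BABAABABBAAB  (n_A = 6, n_B = 6)
Step 2: Count runs R = 9.
Step 3: Under H0 (random ordering), E[R] = 2*n_A*n_B/(n_A+n_B) + 1 = 2*6*6/12 + 1 = 7.0000.
        Var[R] = 2*n_A*n_B*(2*n_A*n_B - n_A - n_B) / ((n_A+n_B)^2 * (n_A+n_B-1)) = 4320/1584 = 2.7273.
        SD[R] = 1.6514.
Step 4: Continuity-corrected z = (R - 0.5 - E[R]) / SD[R] = (9 - 0.5 - 7.0000) / 1.6514 = 0.9083.
Step 5: Two-sided p-value via normal approximation = 2*(1 - Phi(|z|)) = 0.363722.
Step 6: alpha = 0.1. fail to reject H0.

R = 9, z = 0.9083, p = 0.363722, fail to reject H0.
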